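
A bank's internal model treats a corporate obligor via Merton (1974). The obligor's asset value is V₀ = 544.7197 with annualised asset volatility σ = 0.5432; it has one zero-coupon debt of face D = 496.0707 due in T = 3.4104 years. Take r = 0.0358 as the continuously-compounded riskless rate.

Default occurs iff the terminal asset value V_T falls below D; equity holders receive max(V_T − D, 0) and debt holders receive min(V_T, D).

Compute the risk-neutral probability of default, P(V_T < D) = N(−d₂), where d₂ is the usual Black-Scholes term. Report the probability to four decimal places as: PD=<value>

d₁ = [ln(V₀/D) + (r + σ²/2)T] / (σ√T)
   = [ln(544.7197/496.0707) + (0.0358 + 0.5·0.5432²)·3.4104] / (0.5432·√3.4104)
   = [0.093553 + 0.625239] / 1.003142 = 0.716541
d₂ = d₁ − σ√T = 0.716541 − 1.003142 = -0.286601
risk-neutral PD = N(−d₂) = N(0.286601) = 0.612791

PD=0.6128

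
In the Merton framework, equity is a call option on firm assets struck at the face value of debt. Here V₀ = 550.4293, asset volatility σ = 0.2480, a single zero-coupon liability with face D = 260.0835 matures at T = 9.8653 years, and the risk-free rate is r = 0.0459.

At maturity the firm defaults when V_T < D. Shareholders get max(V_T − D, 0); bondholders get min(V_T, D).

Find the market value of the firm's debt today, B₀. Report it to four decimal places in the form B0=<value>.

d₁ = [ln(V₀/D) + (r + σ²/2)T] / (σ√T)
   = [ln(550.4293/260.0835) + (0.0459 + 0.5·0.2480²)·9.8653] / (0.2480·√9.8653)
   = [0.749696 + 0.756195] / 0.778945 = 1.933244
d₂ = d₁ − σ√T = 1.933244 − 0.778945 = 1.154299
N(d₁) = 0.973397,  N(d₂) = 0.875811,  e^(−rT) = 0.635834
E₀ = V₀·N(d₁) − D·e^(−rT)·N(d₂)
   = 550.4293·0.973397 − 260.0835·0.635834·0.875811 = 390.953282
B₀ = V₀ − E₀ = 550.4293 − 390.953282 = 159.476018

B0=159.4760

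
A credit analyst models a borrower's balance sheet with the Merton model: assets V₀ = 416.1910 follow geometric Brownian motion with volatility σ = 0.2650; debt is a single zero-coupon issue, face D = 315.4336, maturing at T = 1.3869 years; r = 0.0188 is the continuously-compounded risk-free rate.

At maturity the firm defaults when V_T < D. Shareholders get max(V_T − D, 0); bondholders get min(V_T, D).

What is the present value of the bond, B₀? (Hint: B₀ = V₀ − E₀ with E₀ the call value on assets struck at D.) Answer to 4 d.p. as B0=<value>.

d₁ = [ln(V₀/D) + (r + σ²/2)T] / (σ√T)
   = [ln(416.1910/315.4336) + (0.0188 + 0.5·0.2650²)·1.3869] / (0.2650·√1.3869)
   = [0.277196 + 0.074771] / 0.312082 = 1.127805
d₂ = d₁ − σ√T = 1.127805 − 0.312082 = 0.815723
N(d₁) = 0.870299,  N(d₂) = 0.792671,  e^(−rT) = 0.974263
E₀ = V₀·N(d₁) − D·e^(−rT)·N(d₂)
   = 416.1910·0.870299 − 315.4336·0.974263·0.792671 = 118.610644
B₀ = V₀ − E₀ = 416.1910 − 118.610644 = 297.580356

B0=297.5804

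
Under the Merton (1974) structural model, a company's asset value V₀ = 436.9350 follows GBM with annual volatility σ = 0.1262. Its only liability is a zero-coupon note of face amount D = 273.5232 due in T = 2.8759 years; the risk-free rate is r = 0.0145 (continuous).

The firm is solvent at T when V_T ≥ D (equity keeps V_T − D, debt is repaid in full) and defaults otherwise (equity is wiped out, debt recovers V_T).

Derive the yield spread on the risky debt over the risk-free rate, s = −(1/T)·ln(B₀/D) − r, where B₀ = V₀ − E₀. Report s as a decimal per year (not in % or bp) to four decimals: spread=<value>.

d₁ = [ln(V₀/D) + (r + σ²/2)T] / (σ√T)
   = [ln(436.9350/273.5232) + (0.0145 + 0.5·0.1262²)·2.8759] / (0.1262·√2.8759)
   = [0.468398 + 0.064602] / 0.214016 = 2.490468
d₂ = d₁ − σ√T = 2.490468 − 0.214016 = 2.276452
N(d₁) = 0.993621,  N(d₂) = 0.988591,  e^(−rT) = 0.959157
E₀ = V₀·N(d₁) − D·e^(−rT)·N(d₂)
   = 436.9350·0.993621 − 273.5232·0.959157·0.988591 = 174.789519
B₀ = V₀ − E₀ = 436.9350 − 174.789519 = 262.145481
spread = −(1/T)·ln(B₀/D) − r = −(1/2.8759)·ln(262.145481/273.5232) − 0.0145 = 0.00027340

spread=0.0003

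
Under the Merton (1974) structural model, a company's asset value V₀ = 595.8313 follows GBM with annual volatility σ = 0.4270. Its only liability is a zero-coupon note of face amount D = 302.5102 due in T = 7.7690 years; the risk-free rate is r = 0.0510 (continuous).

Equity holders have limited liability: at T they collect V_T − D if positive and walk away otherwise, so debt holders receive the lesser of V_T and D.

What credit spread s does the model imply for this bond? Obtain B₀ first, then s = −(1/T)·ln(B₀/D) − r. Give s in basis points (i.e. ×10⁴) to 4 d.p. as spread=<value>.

spread=259.8217

d₁ = [ln(V₀/D) + (r + σ²/2)T] / (σ√T)
   = [ln(595.8313/302.5102) + (0.0510 + 0.5·0.4270²)·7.7690] / (0.4270·√7.7690)
   = [0.677843 + 1.104476] / 1.190174 = 1.497528
d₂ = d₁ − σ√T = 1.497528 − 1.190174 = 0.307354
N(d₁) = 0.932872,  N(d₂) = 0.620713,  e^(−rT) = 0.672859
E₀ = V₀·N(d₁) − D·e^(−rT)·N(d₂)
   = 595.8313·0.932872 − 302.5102·0.672859·0.620713 = 429.490197
B₀ = V₀ − E₀ = 595.8313 − 429.490197 = 166.341103
spread = −(1/T)·ln(B₀/D) − r = −(1/7.7690)·ln(166.341103/302.5102) − 0.0510 = 0.02598217
in basis points: 0.02598217 × 10⁴ = 259.8217 bp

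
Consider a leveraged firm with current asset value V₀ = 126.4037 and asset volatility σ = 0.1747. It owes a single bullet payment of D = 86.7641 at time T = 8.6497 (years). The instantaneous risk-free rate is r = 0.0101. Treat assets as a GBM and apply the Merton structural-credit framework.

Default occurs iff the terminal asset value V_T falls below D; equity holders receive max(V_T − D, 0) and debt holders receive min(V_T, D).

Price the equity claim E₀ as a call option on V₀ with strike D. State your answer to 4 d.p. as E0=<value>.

d₁ = [ln(V₀/D) + (r + σ²/2)T] / (σ√T)
   = [ln(126.4037/86.7641) + (0.0101 + 0.5·0.1747²)·8.6497] / (0.1747·√8.6497)
   = [0.376288 + 0.219357] / 0.513799 = 1.159295
d₂ = d₁ − σ√T = 1.159295 − 0.513799 = 0.645495
N(d₁) = 0.876832,  N(d₂) = 0.740697,  e^(−rT) = 0.916345
E₀ = V₀·N(d₁) − D·e^(−rT)·N(d₂)
   = 126.4037·0.876832 − 86.7641·0.916345·0.740697 = 51.945043

E0=51.9450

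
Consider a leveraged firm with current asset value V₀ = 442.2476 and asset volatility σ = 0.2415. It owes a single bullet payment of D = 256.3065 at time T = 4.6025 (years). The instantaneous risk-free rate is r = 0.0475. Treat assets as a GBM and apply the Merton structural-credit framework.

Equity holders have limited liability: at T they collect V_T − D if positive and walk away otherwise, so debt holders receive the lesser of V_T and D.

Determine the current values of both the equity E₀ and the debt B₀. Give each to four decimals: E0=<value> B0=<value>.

d₁ = [ln(V₀/D) + (r + σ²/2)T] / (σ√T)
   = [ln(442.2476/256.3065) + (0.0475 + 0.5·0.2415²)·4.6025] / (0.2415·√4.6025)
   = [0.545496 + 0.352833] / 0.518101 = 1.733889
d₂ = d₁ − σ√T = 1.733889 − 0.518101 = 1.215788
N(d₁) = 0.958531,  N(d₂) = 0.887967,  e^(−rT) = 0.803628
E₀ = V₀·N(d₁) − D·e^(−rT)·N(d₂)
   = 442.2476·0.958531 − 256.3065·0.803628·0.887967 = 241.008949
B₀ = V₀ − E₀ = 442.2476 − 241.008949 = 201.238651

E0=241.0089 B0=201.2387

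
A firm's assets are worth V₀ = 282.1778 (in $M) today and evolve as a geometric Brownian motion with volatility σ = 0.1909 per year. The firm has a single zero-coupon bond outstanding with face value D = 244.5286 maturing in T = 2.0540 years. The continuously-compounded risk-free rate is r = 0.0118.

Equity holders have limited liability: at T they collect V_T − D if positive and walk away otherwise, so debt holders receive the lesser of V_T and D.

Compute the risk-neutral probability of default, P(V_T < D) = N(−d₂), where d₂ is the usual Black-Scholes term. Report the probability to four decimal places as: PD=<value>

d₁ = [ln(V₀/D) + (r + σ²/2)T] / (σ√T)
   = [ln(282.1778/244.5286) + (0.0118 + 0.5·0.1909²)·2.0540] / (0.1909·√2.0540)
   = [0.143205 + 0.061664] / 0.273594 = 0.748808
d₂ = d₁ − σ√T = 0.748808 − 0.273594 = 0.475214
risk-neutral PD = N(−d₂) = N(-0.475214) = 0.317317

PD=0.3173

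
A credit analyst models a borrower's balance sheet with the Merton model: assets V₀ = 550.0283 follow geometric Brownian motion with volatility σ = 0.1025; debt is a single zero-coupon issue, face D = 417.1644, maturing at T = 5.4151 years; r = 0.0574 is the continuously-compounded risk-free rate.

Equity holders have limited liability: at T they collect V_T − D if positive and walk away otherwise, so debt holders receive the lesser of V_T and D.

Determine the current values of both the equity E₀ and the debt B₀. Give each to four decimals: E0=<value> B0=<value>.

E0=244.5321 B0=305.4962

d₁ = [ln(V₀/D) + (r + σ²/2)T] / (σ√T)
   = [ln(550.0283/417.1644) + (0.0574 + 0.5·0.1025²)·5.4151] / (0.1025·√5.4151)
   = [0.276489 + 0.339273] / 0.238521 = 2.581582
d₂ = d₁ − σ√T = 2.581582 − 0.238521 = 2.343061
N(d₁) = 0.995083,  N(d₂) = 0.990437,  e^(−rT) = 0.732841
E₀ = V₀·N(d₁) − D·e^(−rT)·N(d₂)
   = 550.0283·0.995083 − 417.1644·0.732841·0.990437 = 244.532060
B₀ = V₀ − E₀ = 550.0283 − 244.532060 = 305.496240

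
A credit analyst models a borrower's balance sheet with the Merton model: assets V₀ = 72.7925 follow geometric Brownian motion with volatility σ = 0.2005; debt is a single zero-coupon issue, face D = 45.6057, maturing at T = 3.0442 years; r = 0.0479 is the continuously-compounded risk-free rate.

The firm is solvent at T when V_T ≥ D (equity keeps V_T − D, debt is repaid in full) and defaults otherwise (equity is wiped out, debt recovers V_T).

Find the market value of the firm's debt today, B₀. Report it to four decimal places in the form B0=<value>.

d₁ = [ln(V₀/D) + (r + σ²/2)T] / (σ√T)
   = [ln(72.7925/45.6057) + (0.0479 + 0.5·0.2005²)·3.0442] / (0.2005·√3.0442)
   = [0.467580 + 0.207006] / 0.349825 = 1.928353
d₂ = d₁ − σ√T = 1.928353 − 0.349825 = 1.578528
N(d₁) = 0.973094,  N(d₂) = 0.942778,  e^(−rT) = 0.864316
E₀ = V₀·N(d₁) − D·e^(−rT)·N(d₂)
   = 72.7925·0.973094 − 45.6057·0.864316·0.942778 = 33.671819
B₀ = V₀ − E₀ = 72.7925 − 33.671819 = 39.120681

B0=39.1207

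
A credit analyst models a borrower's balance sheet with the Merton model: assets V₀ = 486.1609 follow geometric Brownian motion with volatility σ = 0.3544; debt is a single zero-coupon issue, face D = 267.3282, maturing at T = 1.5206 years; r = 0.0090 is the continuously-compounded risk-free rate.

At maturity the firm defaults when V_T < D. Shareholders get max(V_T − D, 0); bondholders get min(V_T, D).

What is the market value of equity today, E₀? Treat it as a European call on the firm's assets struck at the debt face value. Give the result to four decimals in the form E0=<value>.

d₁ = [ln(V₀/D) + (r + σ²/2)T] / (σ√T)
   = [ln(486.1609/267.3282) + (0.0090 + 0.5·0.3544²)·1.5206] / (0.3544·√1.5206)
   = [0.598063 + 0.109179] / 0.437020 = 1.618327
d₂ = d₁ − σ√T = 1.618327 − 0.437020 = 1.181307
N(d₁) = 0.947204,  N(d₂) = 0.881260,  e^(−rT) = 0.986408
E₀ = V₀·N(d₁) − D·e^(−rT)·N(d₂)
   = 486.1609·0.947204 − 267.3282·0.986408·0.881260 = 228.110085

E0=228.1101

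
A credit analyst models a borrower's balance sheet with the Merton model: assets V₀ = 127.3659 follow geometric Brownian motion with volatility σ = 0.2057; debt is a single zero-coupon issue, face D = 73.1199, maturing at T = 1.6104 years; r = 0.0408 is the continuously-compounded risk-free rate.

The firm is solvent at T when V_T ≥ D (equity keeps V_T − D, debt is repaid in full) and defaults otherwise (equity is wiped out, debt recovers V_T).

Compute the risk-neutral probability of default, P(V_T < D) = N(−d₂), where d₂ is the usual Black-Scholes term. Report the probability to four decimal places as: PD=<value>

d₁ = [ln(V₀/D) + (r + σ²/2)T] / (σ√T)
   = [ln(127.3659/73.1199) + (0.0408 + 0.5·0.2057²)·1.6104] / (0.2057·√1.6104)
   = [0.554963 + 0.099774] / 0.261036 = 2.508224
d₂ = d₁ − σ√T = 2.508224 − 0.261036 = 2.247187
risk-neutral PD = N(−d₂) = N(-2.247187) = 0.012314

PD=0.0123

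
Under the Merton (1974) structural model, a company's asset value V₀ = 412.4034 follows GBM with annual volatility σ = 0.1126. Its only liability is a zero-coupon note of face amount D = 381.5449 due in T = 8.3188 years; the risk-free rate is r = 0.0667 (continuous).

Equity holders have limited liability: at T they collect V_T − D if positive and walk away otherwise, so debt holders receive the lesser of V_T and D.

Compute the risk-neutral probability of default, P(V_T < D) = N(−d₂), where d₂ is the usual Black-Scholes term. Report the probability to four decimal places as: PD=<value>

d₁ = [ln(V₀/D) + (r + σ²/2)T] / (σ√T)
   = [ln(412.4034/381.5449) + (0.0667 + 0.5·0.1126²)·8.3188] / (0.1126·√8.3188)
   = [0.077773 + 0.607600] / 0.324765 = 2.110370
d₂ = d₁ − σ√T = 2.110370 − 0.324765 = 1.785605
risk-neutral PD = N(−d₂) = N(-1.785605) = 0.037082

PD=0.0371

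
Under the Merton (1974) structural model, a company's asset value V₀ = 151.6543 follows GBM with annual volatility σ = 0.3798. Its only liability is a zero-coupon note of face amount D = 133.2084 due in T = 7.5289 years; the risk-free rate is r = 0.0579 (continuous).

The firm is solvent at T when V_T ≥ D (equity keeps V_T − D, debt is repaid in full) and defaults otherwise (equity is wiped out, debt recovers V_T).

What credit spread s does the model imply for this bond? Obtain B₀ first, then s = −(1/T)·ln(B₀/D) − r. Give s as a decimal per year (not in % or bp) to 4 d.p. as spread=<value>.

d₁ = [ln(V₀/D) + (r + σ²/2)T] / (σ√T)
   = [ln(151.6543/133.2084) + (0.0579 + 0.5·0.3798²)·7.5289] / (0.3798·√7.5289)
   = [0.129689 + 0.978938] / 1.042127 = 1.063811
d₂ = d₁ − σ√T = 1.063811 − 1.042127 = 0.021684
N(d₁) = 0.856293,  N(d₂) = 0.508650,  e^(−rT) = 0.646667
E₀ = V₀·N(d₁) − D·e^(−rT)·N(d₂)
   = 151.6543·0.856293 − 133.2084·0.646667·0.508650 = 86.044615
B₀ = V₀ − E₀ = 151.6543 − 86.044615 = 65.609685
spread = −(1/T)·ln(B₀/D) − r = −(1/7.5289)·ln(65.609685/133.2084) − 0.0579 = 0.03616308

spread=0.0362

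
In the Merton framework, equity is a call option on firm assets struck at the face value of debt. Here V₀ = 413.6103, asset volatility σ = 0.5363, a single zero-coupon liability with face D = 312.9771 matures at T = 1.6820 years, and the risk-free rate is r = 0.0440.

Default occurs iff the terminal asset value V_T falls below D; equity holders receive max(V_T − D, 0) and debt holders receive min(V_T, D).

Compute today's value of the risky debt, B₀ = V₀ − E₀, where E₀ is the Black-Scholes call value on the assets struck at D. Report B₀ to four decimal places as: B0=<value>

B0=244.9189

d₁ = [ln(V₀/D) + (r + σ²/2)T] / (σ√T)
   = [ln(413.6103/312.9771) + (0.0440 + 0.5·0.5363²)·1.6820] / (0.5363·√1.6820)
   = [0.278794 + 0.315894] / 0.695538 = 0.855005
d₂ = d₁ − σ√T = 0.855005 − 0.695538 = 0.159468
N(d₁) = 0.803726,  N(d₂) = 0.563350,  e^(−rT) = 0.928664
E₀ = V₀·N(d₁) − D·e^(−rT)·N(d₂)
   = 413.6103·0.803726 − 312.9771·0.928664·0.563350 = 168.691357
B₀ = V₀ − E₀ = 413.6103 − 168.691357 = 244.918943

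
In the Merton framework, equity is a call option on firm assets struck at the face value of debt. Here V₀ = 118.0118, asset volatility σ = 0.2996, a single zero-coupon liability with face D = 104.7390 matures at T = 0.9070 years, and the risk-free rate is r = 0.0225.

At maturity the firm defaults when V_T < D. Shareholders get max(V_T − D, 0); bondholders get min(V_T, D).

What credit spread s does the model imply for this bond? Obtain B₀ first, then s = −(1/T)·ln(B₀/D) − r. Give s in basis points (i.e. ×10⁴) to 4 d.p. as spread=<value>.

d₁ = [ln(V₀/D) + (r + σ²/2)T] / (σ√T)
   = [ln(118.0118/104.7390) + (0.0225 + 0.5·0.2996²)·0.9070] / (0.2996·√0.9070)
   = [0.119313 + 0.061114] / 0.285329 = 0.632347
d₂ = d₁ − σ√T = 0.632347 − 0.285329 = 0.347019
N(d₁) = 0.736420,  N(d₂) = 0.635711,  e^(−rT) = 0.979799
E₀ = V₀·N(d₁) − D·e^(−rT)·N(d₂)
   = 118.0118·0.736420 − 104.7390·0.979799·0.635711 = 21.667520
B₀ = V₀ − E₀ = 118.0118 − 21.667520 = 96.344280
spread = −(1/T)·ln(B₀/D) − r = −(1/0.9070)·ln(96.344280/104.7390) − 0.0225 = 0.06960972
in basis points: 0.06960972 × 10⁴ = 696.0972 bp

spread=696.0972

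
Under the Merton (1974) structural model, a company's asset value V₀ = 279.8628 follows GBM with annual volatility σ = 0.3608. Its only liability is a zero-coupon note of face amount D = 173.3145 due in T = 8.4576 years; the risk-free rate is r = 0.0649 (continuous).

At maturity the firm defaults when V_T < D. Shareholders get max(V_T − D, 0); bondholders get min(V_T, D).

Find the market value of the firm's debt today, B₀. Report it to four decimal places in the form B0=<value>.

B0=86.1571

d₁ = [ln(V₀/D) + (r + σ²/2)T] / (σ√T)
   = [ln(279.8628/173.3145) + (0.0649 + 0.5·0.3608²)·8.4576] / (0.3608·√8.4576)
   = [0.479192 + 1.099389] / 1.049277 = 1.504446
d₂ = d₁ − σ√T = 1.504446 − 1.049277 = 0.455170
N(d₁) = 0.933767,  N(d₂) = 0.675506,  e^(−rT) = 0.577586
E₀ = V₀·N(d₁) − D·e^(−rT)·N(d₂)
   = 279.8628·0.933767 − 173.3145·0.577586·0.675506 = 193.705695
B₀ = V₀ − E₀ = 279.8628 − 193.705695 = 86.157105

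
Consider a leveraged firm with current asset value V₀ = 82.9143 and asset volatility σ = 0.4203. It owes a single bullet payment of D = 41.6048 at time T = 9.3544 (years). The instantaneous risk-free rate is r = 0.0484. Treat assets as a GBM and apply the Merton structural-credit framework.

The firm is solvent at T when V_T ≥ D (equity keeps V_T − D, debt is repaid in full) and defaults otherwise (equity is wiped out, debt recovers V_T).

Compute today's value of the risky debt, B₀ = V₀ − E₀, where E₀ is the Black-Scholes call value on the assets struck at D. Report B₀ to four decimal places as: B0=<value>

B0=21.0072

d₁ = [ln(V₀/D) + (r + σ²/2)T] / (σ√T)
   = [ln(82.9143/41.6048) + (0.0484 + 0.5·0.4203²)·9.3544] / (0.4203·√9.3544)
   = [0.689592 + 1.278990] / 1.285486 = 1.531391
d₂ = d₁ − σ√T = 1.531391 − 1.285486 = 0.245905
N(d₁) = 0.937164,  N(d₂) = 0.597122,  e^(−rT) = 0.635875
E₀ = V₀·N(d₁) − D·e^(−rT)·N(d₂)
   = 82.9143·0.937164 − 41.6048·0.635875·0.597122 = 61.907124
B₀ = V₀ − E₀ = 82.9143 − 61.907124 = 21.007176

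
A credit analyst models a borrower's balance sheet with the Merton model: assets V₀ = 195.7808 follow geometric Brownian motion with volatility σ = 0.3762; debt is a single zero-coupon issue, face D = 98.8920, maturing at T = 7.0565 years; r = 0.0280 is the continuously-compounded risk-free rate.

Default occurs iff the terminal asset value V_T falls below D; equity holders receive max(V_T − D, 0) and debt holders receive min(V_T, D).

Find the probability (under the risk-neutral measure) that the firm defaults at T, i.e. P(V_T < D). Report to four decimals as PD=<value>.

d₁ = [ln(V₀/D) + (r + σ²/2)T] / (σ√T)
   = [ln(195.7808/98.8920) + (0.0280 + 0.5·0.3762²)·7.0565] / (0.3762·√7.0565)
   = [0.682967 + 0.696923] / 0.999340 = 1.380801
d₂ = d₁ − σ√T = 1.380801 − 0.999340 = 0.381460
risk-neutral PD = N(−d₂) = N(-0.381460) = 0.351431

PD=0.3514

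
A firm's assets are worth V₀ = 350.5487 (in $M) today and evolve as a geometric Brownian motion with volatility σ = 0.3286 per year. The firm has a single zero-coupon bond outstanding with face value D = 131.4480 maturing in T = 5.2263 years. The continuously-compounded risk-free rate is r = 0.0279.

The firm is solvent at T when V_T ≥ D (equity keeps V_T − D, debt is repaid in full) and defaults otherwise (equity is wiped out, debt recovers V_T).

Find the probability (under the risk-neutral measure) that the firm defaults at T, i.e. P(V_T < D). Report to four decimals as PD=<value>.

PD=0.1305

d₁ = [ln(V₀/D) + (r + σ²/2)T] / (σ√T)
   = [ln(350.5487/131.4480) + (0.0279 + 0.5·0.3286²)·5.2263] / (0.3286·√5.2263)
   = [0.980888 + 0.427976] / 0.751216 = 1.875446
d₂ = d₁ − σ√T = 1.875446 − 0.751216 = 1.124230
risk-neutral PD = N(−d₂) = N(-1.124230) = 0.130458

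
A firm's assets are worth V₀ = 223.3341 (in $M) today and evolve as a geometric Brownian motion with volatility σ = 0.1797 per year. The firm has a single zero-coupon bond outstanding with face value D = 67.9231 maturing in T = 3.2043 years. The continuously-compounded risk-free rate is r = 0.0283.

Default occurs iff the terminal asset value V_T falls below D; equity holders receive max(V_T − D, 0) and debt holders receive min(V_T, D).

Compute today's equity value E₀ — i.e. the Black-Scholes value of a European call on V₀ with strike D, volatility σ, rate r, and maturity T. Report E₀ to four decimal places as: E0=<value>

E0=161.2997

d₁ = [ln(V₀/D) + (r + σ²/2)T] / (σ√T)
   = [ln(223.3341/67.9231) + (0.0283 + 0.5·0.1797²)·3.2043] / (0.1797·√3.2043)
   = [1.190293 + 0.142418] / 0.321673 = 4.143061
d₂ = d₁ − σ√T = 4.143061 − 0.321673 = 3.821388
N(d₁) = 0.999983,  N(d₂) = 0.999934,  e^(−rT) = 0.913308
E₀ = V₀·N(d₁) − D·e^(−rT)·N(d₂)
   = 223.3341·0.999983 − 67.9231·0.913308·0.999934 = 161.299653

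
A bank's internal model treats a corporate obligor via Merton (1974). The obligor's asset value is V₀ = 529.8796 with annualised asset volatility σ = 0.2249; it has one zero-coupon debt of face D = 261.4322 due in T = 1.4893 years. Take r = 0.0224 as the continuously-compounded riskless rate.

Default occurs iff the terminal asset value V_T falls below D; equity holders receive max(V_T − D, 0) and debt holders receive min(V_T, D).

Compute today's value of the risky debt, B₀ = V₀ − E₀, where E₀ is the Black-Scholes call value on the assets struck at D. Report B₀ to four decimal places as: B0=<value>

d₁ = [ln(V₀/D) + (r + σ²/2)T] / (σ√T)
   = [ln(529.8796/261.4322) + (0.0224 + 0.5·0.2249²)·1.4893] / (0.2249·√1.4893)
   = [0.706475 + 0.071025] / 0.274461 = 2.832824
d₂ = d₁ − σ√T = 2.832824 − 0.274461 = 2.558363
N(d₁) = 0.997693,  N(d₂) = 0.994742,  e^(−rT) = 0.967190
E₀ = V₀·N(d₁) − D·e^(−rT)·N(d₂)
   = 529.8796·0.997693 − 261.4322·0.967190·0.994742 = 277.132179
B₀ = V₀ − E₀ = 529.8796 − 277.132179 = 252.747421

B0=252.7474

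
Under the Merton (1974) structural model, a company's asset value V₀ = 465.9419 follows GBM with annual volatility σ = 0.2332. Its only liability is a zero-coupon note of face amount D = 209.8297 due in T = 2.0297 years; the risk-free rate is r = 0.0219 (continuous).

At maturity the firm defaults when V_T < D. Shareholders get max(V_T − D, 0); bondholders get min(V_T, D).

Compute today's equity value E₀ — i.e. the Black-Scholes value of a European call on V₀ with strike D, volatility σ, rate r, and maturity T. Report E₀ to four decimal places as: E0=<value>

d₁ = [ln(V₀/D) + (r + σ²/2)T] / (σ√T)
   = [ln(465.9419/209.8297) + (0.0219 + 0.5·0.2332²)·2.0297] / (0.2332·√2.0297)
   = [0.797765 + 0.099640] / 0.332234 = 2.701121
d₂ = d₁ − σ√T = 2.701121 − 0.332234 = 2.368886
N(d₁) = 0.996545,  N(d₂) = 0.991079,  e^(−rT) = 0.956523
E₀ = V₀·N(d₁) − D·e^(−rT)·N(d₂)
   = 465.9419·0.996545 − 209.8297·0.956523·0.991079 = 265.415468

E0=265.4155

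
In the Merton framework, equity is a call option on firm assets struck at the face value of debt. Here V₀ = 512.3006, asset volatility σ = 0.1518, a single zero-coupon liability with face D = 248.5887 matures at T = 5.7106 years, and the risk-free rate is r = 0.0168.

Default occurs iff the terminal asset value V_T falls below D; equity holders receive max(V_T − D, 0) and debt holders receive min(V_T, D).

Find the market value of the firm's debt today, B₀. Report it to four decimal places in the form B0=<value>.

d₁ = [ln(V₀/D) + (r + σ²/2)T] / (σ√T)
   = [ln(512.3006/248.5887) + (0.0168 + 0.5·0.1518²)·5.7106] / (0.1518·√5.7106)
   = [0.723112 + 0.161733] / 0.362754 = 2.439241
d₂ = d₁ − σ√T = 2.439241 − 0.362754 = 2.076487
N(d₁) = 0.992641,  N(d₂) = 0.981076,  e^(−rT) = 0.908520
E₀ = V₀·N(d₁) − D·e^(−rT)·N(d₂)
   = 512.3006·0.992641 − 248.5887·0.908520·0.981076 = 286.956723
B₀ = V₀ − E₀ = 512.3006 − 286.956723 = 225.343877

B0=225.3439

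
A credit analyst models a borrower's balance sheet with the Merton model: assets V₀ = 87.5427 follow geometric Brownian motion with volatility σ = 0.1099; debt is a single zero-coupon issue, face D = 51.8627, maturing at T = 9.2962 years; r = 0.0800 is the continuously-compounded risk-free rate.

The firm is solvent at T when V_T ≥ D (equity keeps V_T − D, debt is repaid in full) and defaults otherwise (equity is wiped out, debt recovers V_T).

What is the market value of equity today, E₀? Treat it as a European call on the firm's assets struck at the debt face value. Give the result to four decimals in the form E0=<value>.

d₁ = [ln(V₀/D) + (r + σ²/2)T] / (σ√T)
   = [ln(87.5427/51.8627) + (0.0800 + 0.5·0.1099²)·9.2962] / (0.1099·√9.2962)
   = [0.523527 + 0.799836] / 0.335081 = 3.949376
d₂ = d₁ − σ√T = 3.949376 − 0.335081 = 3.614294
N(d₁) = 0.999961,  N(d₂) = 0.999849,  e^(−rT) = 0.475354
E₀ = V₀·N(d₁) − D·e^(−rT)·N(d₂)
   = 87.5427·0.999961 − 51.8627·0.475354·0.999849 = 62.889853

E0=62.8899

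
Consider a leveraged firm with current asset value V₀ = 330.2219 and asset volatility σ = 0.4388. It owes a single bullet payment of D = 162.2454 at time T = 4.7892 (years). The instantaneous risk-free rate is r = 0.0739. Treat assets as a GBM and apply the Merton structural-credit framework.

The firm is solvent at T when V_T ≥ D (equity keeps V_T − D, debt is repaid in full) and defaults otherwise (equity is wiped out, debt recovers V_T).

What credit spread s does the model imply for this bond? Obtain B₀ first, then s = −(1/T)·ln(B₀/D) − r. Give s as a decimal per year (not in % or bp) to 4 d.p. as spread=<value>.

d₁ = [ln(V₀/D) + (r + σ²/2)T] / (σ√T)
   = [ln(330.2219/162.2454) + (0.0739 + 0.5·0.4388²)·4.7892] / (0.4388·√4.7892)
   = [0.710655 + 0.814991] / 0.960280 = 1.588750
d₂ = d₁ − σ√T = 1.588750 − 0.960280 = 0.628470
N(d₁) = 0.943942,  N(d₂) = 0.735152,  e^(−rT) = 0.701930
E₀ = V₀·N(d₁) − D·e^(−rT)·N(d₂)
   = 330.2219·0.943942 − 162.2454·0.701930·0.735152 = 227.987507
B₀ = V₀ − E₀ = 330.2219 − 227.987507 = 102.234393
spread = −(1/T)·ln(B₀/D) − r = −(1/4.7892)·ln(102.234393/162.2454) − 0.0739 = 0.02253403

spread=0.0225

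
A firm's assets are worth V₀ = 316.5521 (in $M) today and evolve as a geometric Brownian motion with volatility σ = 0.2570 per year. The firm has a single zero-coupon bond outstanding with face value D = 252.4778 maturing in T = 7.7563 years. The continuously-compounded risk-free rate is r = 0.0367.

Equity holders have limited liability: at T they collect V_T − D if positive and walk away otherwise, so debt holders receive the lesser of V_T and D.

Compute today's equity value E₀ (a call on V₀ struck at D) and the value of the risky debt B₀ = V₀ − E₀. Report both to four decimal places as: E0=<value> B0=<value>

E0=150.2463 B0=166.3058

d₁ = [ln(V₀/D) + (r + σ²/2)T] / (σ√T)
   = [ln(316.5521/252.4778) + (0.0367 + 0.5·0.2570²)·7.7563] / (0.2570·√7.7563)
   = [0.226165 + 0.540804] / 0.715748 = 1.071562
d₂ = d₁ − σ√T = 1.071562 − 0.715748 = 0.355813
N(d₁) = 0.858042,  N(d₂) = 0.639010,  e^(−rT) = 0.752273
E₀ = V₀·N(d₁) − D·e^(−rT)·N(d₂)
   = 316.5521·0.858042 − 252.4778·0.752273·0.639010 = 150.246320
B₀ = V₀ − E₀ = 316.5521 − 150.246320 = 166.305780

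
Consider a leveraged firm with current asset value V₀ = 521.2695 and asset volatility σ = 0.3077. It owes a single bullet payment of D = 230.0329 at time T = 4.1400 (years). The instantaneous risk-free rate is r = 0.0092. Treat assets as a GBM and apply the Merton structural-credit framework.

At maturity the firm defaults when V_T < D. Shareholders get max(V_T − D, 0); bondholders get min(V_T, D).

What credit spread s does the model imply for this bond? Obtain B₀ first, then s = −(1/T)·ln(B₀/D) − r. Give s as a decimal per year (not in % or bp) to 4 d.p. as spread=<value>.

d₁ = [ln(V₀/D) + (r + σ²/2)T] / (σ√T)
   = [ln(521.2695/230.0329) + (0.0092 + 0.5·0.3077²)·4.1400] / (0.3077·√4.1400)
   = [0.818045 + 0.234074] / 0.626077 = 1.680495
d₂ = d₁ − σ√T = 1.680495 − 0.626077 = 1.054418
N(d₁) = 0.953569,  N(d₂) = 0.854154,  e^(−rT) = 0.962628
E₀ = V₀·N(d₁) − D·e^(−rT)·N(d₂)
   = 521.2695·0.953569 − 230.0329·0.962628·0.854154 = 307.926049
B₀ = V₀ − E₀ = 521.2695 − 307.926049 = 213.343451
spread = −(1/T)·ln(B₀/D) − r = −(1/4.1400)·ln(213.343451/230.0329) − 0.0092 = 0.00899300

spread=0.0090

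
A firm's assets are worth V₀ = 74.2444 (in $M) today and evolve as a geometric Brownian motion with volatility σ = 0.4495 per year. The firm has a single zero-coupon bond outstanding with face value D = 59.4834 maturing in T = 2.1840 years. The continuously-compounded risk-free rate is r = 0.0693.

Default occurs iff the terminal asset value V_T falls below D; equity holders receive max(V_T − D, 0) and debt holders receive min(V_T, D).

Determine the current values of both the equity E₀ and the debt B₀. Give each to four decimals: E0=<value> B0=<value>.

E0=30.2511 B0=43.9933

d₁ = [ln(V₀/D) + (r + σ²/2)T] / (σ√T)
   = [ln(74.2444/59.4834) + (0.0693 + 0.5·0.4495²)·2.1840] / (0.4495·√2.1840)
   = [0.221665 + 0.371990] / 0.664287 = 0.893672
d₂ = d₁ − σ√T = 0.893672 − 0.664287 = 0.229385
N(d₁) = 0.814251,  N(d₂) = 0.590715,  e^(−rT) = 0.859546
E₀ = V₀·N(d₁) − D·e^(−rT)·N(d₂)
   = 74.2444·0.814251 − 59.4834·0.859546·0.590715 = 30.251106
B₀ = V₀ − E₀ = 74.2444 − 30.251106 = 43.993294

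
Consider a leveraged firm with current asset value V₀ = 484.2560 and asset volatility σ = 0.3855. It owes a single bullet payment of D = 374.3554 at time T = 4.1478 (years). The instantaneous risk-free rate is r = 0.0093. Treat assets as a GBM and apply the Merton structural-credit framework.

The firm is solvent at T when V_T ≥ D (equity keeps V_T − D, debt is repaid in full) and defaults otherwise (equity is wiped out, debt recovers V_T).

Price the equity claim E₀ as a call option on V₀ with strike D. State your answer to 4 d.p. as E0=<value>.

E0=199.4819

d₁ = [ln(V₀/D) + (r + σ²/2)T] / (σ√T)
   = [ln(484.2560/374.3554) + (0.0093 + 0.5·0.3855²)·4.1478] / (0.3855·√4.1478)
   = [0.257408 + 0.346777] / 0.785115 = 0.769550
d₂ = d₁ − σ√T = 0.769550 − 0.785115 = -0.015565
N(d₁) = 0.779217,  N(d₂) = 0.493791,  e^(−rT) = 0.962160
E₀ = V₀·N(d₁) − D·e^(−rT)·N(d₂)
   = 484.2560·0.779217 − 374.3554·0.962160·0.493791 = 199.481928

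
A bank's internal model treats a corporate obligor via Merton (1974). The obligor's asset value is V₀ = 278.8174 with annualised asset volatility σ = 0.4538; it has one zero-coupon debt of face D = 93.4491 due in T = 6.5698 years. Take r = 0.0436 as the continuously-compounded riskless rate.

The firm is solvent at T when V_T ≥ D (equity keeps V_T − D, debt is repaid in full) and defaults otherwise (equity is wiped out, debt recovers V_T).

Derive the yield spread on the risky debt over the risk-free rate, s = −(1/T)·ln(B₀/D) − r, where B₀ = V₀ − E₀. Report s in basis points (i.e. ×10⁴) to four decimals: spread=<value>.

d₁ = [ln(V₀/D) + (r + σ²/2)T] / (σ√T)
   = [ln(278.8174/93.4491) + (0.0436 + 0.5·0.4538²)·6.5698] / (0.4538·√6.5698)
   = [1.093140 + 0.962917] / 1.163163 = 1.767644
d₂ = d₁ − σ√T = 1.767644 − 1.163163 = 0.604481
N(d₁) = 0.961440,  N(d₂) = 0.727238,  e^(−rT) = 0.750930
E₀ = V₀·N(d₁) − D·e^(−rT)·N(d₂)
   = 278.8174·0.961440 − 93.4491·0.750930·0.727238 = 217.033153
B₀ = V₀ − E₀ = 278.8174 − 217.033153 = 61.784247
spread = −(1/T)·ln(B₀/D) − r = −(1/6.5698)·ln(61.784247/93.4491) − 0.0436 = 0.01938038
in basis points: 0.01938038 × 10⁴ = 193.8038 bp

spread=193.8038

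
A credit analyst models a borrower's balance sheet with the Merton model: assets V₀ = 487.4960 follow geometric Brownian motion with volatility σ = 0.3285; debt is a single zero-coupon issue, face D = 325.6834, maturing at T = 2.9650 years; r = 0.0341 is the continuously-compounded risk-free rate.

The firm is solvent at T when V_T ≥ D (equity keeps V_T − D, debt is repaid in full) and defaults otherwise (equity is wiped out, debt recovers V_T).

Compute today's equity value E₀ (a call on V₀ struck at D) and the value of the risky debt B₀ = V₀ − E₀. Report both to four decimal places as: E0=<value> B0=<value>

E0=214.4490 B0=273.0470

d₁ = [ln(V₀/D) + (r + σ²/2)T] / (σ√T)
   = [ln(487.4960/325.6834) + (0.0341 + 0.5·0.3285²)·2.9650] / (0.3285·√2.9650)
   = [0.403356 + 0.261086] / 0.565650 = 1.174654
d₂ = d₁ − σ√T = 1.174654 − 0.565650 = 0.609004
N(d₁) = 0.879933,  N(d₂) = 0.728739,  e^(−rT) = 0.903837
E₀ = V₀·N(d₁) − D·e^(−rT)·N(d₂)
   = 487.4960·0.879933 − 325.6834·0.903837·0.728739 = 214.448993
B₀ = V₀ − E₀ = 487.4960 − 214.448993 = 273.047007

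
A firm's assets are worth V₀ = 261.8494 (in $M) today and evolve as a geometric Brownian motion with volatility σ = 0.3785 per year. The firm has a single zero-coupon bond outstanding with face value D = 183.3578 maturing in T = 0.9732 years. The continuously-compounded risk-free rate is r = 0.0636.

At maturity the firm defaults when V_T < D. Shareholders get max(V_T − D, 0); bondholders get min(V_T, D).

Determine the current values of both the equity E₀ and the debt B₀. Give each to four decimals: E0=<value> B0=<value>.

d₁ = [ln(V₀/D) + (r + σ²/2)T] / (σ√T)
   = [ln(261.8494/183.3578) + (0.0636 + 0.5·0.3785²)·0.9732] / (0.3785·√0.9732)
   = [0.356330 + 0.131607] / 0.373394 = 1.306763
d₂ = d₁ − σ√T = 1.306763 − 0.373394 = 0.933369
N(d₁) = 0.904353,  N(d₂) = 0.824685,  e^(−rT) = 0.939981
E₀ = V₀·N(d₁) − D·e^(−rT)·N(d₂)
   = 261.8494·0.904353 − 183.3578·0.939981·0.824685 = 94.667511
B₀ = V₀ − E₀ = 261.8494 − 94.667511 = 167.181889

E0=94.6675 B0=167.1819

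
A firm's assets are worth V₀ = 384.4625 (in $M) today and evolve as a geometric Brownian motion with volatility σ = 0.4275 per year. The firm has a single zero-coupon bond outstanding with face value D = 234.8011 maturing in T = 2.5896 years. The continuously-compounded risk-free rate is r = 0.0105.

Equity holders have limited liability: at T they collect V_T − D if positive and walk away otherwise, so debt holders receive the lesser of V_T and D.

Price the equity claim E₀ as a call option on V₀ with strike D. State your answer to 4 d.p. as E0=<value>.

d₁ = [ln(V₀/D) + (r + σ²/2)T] / (σ√T)
   = [ln(384.4625/234.8011) + (0.0105 + 0.5·0.4275²)·2.5896] / (0.4275·√2.5896)
   = [0.493107 + 0.263824] / 0.687943 = 1.100282
d₂ = d₁ − σ√T = 1.100282 − 0.687943 = 0.412339
N(d₁) = 0.864395,  N(d₂) = 0.659954,  e^(−rT) = 0.973176
E₀ = V₀·N(d₁) − D·e^(−rT)·N(d₂)
   = 384.4625·0.864395 − 234.8011·0.973176·0.659954 = 181.526223

E0=181.5262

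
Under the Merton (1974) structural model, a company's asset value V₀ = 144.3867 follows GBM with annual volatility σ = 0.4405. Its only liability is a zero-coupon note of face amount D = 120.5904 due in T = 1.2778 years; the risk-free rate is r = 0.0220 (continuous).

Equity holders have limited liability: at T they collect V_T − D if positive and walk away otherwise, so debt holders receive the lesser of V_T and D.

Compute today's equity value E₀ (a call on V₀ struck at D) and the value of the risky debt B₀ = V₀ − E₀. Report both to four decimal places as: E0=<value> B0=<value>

d₁ = [ln(V₀/D) + (r + σ²/2)T] / (σ√T)
   = [ln(144.3867/120.5904) + (0.0220 + 0.5·0.4405²)·1.2778] / (0.4405·√1.2778)
   = [0.180095 + 0.152084] / 0.497940 = 0.667107
d₂ = d₁ − σ√T = 0.667107 − 0.497940 = 0.169166
N(d₁) = 0.747648,  N(d₂) = 0.567167,  e^(−rT) = 0.972280
E₀ = V₀·N(d₁) − D·e^(−rT)·N(d₂)
   = 144.3867·0.747648 − 120.5904·0.972280·0.567167 = 41.451440
B₀ = V₀ − E₀ = 144.3867 − 41.451440 = 102.935260

E0=41.4514 B0=102.9353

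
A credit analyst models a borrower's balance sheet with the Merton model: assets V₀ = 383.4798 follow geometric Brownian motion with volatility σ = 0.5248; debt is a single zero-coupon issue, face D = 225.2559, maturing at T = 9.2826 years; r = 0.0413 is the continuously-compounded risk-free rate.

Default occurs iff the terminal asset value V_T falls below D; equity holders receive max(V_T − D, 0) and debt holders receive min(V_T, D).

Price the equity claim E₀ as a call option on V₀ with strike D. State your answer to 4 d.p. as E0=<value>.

E0=287.8896

d₁ = [ln(V₀/D) + (r + σ²/2)T] / (σ√T)
   = [ln(383.4798/225.2559) + (0.0413 + 0.5·0.5248²)·9.2826] / (0.5248·√9.2826)
   = [0.532050 + 1.661655] / 1.598927 = 1.371986
d₂ = d₁ − σ√T = 1.371986 − 1.598927 = -0.226941
N(d₁) = 0.914966,  N(d₂) = 0.410235,  e^(−rT) = 0.681560
E₀ = V₀·N(d₁) − D·e^(−rT)·N(d₂)
   = 383.4798·0.914966 − 225.2559·0.681560·0.410235 = 287.889576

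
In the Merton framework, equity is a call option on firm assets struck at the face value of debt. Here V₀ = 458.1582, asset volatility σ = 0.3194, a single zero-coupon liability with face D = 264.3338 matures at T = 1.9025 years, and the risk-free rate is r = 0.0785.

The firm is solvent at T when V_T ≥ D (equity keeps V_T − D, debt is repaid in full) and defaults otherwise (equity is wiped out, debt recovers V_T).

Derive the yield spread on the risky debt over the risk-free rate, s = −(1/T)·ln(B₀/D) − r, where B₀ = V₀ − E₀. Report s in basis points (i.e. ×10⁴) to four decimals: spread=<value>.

spread=77.8232

d₁ = [ln(V₀/D) + (r + σ²/2)T] / (σ√T)
   = [ln(458.1582/264.3338) + (0.0785 + 0.5·0.3194²)·1.9025] / (0.3194·√1.9025)
   = [0.550002 + 0.246389] / 0.440552 = 1.807712
d₂ = d₁ − σ√T = 1.807712 − 0.440552 = 1.367160
N(d₁) = 0.964674,  N(d₂) = 0.914212,  e^(−rT) = 0.861271
E₀ = V₀·N(d₁) − D·e^(−rT)·N(d₂)
   = 458.1582·0.964674 − 264.3338·0.861271·0.914212 = 233.841119
B₀ = V₀ − E₀ = 458.1582 − 233.841119 = 224.317081
spread = −(1/T)·ln(B₀/D) − r = −(1/1.9025)·ln(224.317081/264.3338) − 0.0785 = 0.00778232
in basis points: 0.00778232 × 10⁴ = 77.8232 bp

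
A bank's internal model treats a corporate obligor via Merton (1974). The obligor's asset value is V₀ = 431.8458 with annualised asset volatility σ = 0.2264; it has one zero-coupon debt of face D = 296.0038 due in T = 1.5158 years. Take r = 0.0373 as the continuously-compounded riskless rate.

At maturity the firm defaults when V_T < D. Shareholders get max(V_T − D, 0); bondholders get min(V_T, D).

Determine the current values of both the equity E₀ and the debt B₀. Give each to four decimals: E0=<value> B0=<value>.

E0=154.5811 B0=277.2647

d₁ = [ln(V₀/D) + (r + σ²/2)T] / (σ√T)
   = [ln(431.8458/296.0038) + (0.0373 + 0.5·0.2264²)·1.5158] / (0.2264·√1.5158)
   = [0.377696 + 0.095387] / 0.278739 = 1.697228
d₂ = d₁ − σ√T = 1.697228 − 0.278739 = 1.418489
N(d₁) = 0.955173,  N(d₂) = 0.921976,  e^(−rT) = 0.945029
E₀ = V₀·N(d₁) − D·e^(−rT)·N(d₂)
   = 431.8458·0.955173 − 296.0038·0.945029·0.921976 = 154.581104
B₀ = V₀ − E₀ = 431.8458 − 154.581104 = 277.264696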